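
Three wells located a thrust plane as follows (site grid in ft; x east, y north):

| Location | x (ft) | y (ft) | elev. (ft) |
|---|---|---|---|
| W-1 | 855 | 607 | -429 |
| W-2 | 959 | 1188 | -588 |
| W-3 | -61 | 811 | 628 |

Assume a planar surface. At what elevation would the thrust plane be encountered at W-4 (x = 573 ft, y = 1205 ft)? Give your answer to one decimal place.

Two edge vectors: W-1→W-2 = (104, 581, -159), W-1→W-3 = (-916, 204, 1057).
Normal n = (W-1→W-2) × (W-1→W-3) = (646553, 35716, 553412).
So ∂z/∂x = −n_x/n_z = −1.168303 and ∂z/∂y = −n_y/n_z = −0.064538.
Intercept c from W-1: -429 + 998.90 + 39.17 = 609.07.
At (573, 1205): z = −669.4 − 77.8 + 609.07 = -138.1 ft.

-138.1 ft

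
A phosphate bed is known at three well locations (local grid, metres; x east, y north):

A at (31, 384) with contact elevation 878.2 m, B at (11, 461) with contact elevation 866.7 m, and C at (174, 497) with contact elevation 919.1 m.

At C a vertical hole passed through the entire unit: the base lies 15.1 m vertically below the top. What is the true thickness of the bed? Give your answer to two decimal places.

14.29 m

Let the plane be z = a·x + b·y + c.
B−A: −20a + 77b = −11.5;  C−A: 143a + 113b = 40.9.
Solving gives a = 0.33523, b = −0.06228.
|∇z| = √(a²+b²) = 0.34096, so dip δ = arctan(0.34096) = 18.83°.
True thickness = vertical thickness × cos δ = 15.1 × cos 18.83° = 14.29 m.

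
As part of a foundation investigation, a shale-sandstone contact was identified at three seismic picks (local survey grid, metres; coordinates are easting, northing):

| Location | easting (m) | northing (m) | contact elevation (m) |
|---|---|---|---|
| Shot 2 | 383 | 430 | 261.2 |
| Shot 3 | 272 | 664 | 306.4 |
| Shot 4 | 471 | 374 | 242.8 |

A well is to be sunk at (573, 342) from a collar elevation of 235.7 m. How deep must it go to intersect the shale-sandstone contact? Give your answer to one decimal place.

Let the plane be z = a·easting + b·northing + c.
Shot 3−Shot 2: −111a + 234b = 45.2;  Shot 4−Shot 2: 88a − 56b = −18.4.
Solving gives a = −0.12343, b = 0.13461.
Then c = 261.2 − a·383 − b·430 = 250.59.
At (573, 342): z_contact = −70.72 + 46.04 + 250.59 = 225.90 m.
Depth below ground = 235.7 − 225.90 = 9.8 m.

9.8 m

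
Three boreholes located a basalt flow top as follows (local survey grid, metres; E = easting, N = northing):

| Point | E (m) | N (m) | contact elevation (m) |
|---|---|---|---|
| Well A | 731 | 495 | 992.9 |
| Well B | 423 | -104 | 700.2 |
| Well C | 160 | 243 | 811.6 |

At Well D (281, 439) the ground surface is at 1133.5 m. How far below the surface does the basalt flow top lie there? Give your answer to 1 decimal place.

223.5 m

Two edge vectors: Well A→Well B = (-308, -599, -292.7), Well A→Well C = (-571, -252, -181.3).
Normal n = (Well A→Well B) × (Well A→Well C) = (34838.3, 111291.3, -264413).
So ∂z/∂E = −n_x/n_z = 0.13176 and ∂z/∂N = −n_y/n_z = 0.42090.
Intercept c from Well A: 992.9 − 96.31 − 208.35 = 688.24.
At (281, 439): z_contact = 37.02 + 184.77 + 688.24 = 910.04 m.
Depth below ground = 1133.5 − 910.04 = 223.5 m.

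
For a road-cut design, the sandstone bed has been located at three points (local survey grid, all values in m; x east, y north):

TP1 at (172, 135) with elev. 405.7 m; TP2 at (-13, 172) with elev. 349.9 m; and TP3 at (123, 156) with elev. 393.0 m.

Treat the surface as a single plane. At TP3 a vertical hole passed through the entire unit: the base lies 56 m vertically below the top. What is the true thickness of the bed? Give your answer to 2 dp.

Two edge vectors: TP1→TP2 = (-185, 37, -55.8), TP1→TP3 = (-49, 21, -12.7).
Normal n = (TP1→TP2) × (TP1→TP3) = (701.9, 384.7, -2072).
So ∂z/∂x = −n_x/n_z = 0.33875 and ∂z/∂y = −n_y/n_z = 0.18567.
|∇z| = √(a²+b²) = 0.38630, so dip δ = arctan(0.38630) = 21.12°.
True thickness = vertical thickness × cos δ = 56 × cos 21.12° = 52.24 m.

52.24 m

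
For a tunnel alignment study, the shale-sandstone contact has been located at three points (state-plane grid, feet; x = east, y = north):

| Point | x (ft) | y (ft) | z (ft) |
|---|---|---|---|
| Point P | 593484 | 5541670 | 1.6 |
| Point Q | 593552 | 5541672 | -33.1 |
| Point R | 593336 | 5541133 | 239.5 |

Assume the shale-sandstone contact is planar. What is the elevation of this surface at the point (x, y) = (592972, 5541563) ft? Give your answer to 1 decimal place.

290.9 ft

Two edge vectors: Point P→Point Q = (68, 2, -34.7), Point P→Point R = (-148, -537, 237.9).
Normal n = (Point P→Point Q) × (Point P→Point R) = (-18158.1, -11041.6, -36220).
So ∂z/∂x = −n_x/n_z = −0.501327996 and ∂z/∂y = −n_y/n_z = −0.304848150.
Intercept c from Point P: 1.6 + 297530.14 + 1689367.85 = 1986899.59.
At (592972, 5541563): z = −297273.5 − 1689335.2 + 1986899.59 = 290.9 ft.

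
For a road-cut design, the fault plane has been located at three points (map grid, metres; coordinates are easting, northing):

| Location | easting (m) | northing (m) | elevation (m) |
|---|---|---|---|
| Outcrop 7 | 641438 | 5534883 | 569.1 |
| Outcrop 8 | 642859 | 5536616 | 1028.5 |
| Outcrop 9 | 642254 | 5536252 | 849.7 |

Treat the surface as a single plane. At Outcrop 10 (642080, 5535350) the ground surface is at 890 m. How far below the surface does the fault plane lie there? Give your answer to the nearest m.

128 m

Let the plane be z = a·easting + b·northing + c.
Outcrop 8−Outcrop 7: 1421a + 1733b = 459.4;  Outcrop 9−Outcrop 7: 816a + 1369b = 280.6.
Solving gives a = 0.26851122, b = 0.04491953.
Then c = 569.1 − a·641438 − b·5534883 = −420288.57.
At (642080, 5535350): z_contact = 172405.7 + 248645.3 − 420288.57 = 762.5 m.
Depth below ground = 890 − 762.5 = 128 m.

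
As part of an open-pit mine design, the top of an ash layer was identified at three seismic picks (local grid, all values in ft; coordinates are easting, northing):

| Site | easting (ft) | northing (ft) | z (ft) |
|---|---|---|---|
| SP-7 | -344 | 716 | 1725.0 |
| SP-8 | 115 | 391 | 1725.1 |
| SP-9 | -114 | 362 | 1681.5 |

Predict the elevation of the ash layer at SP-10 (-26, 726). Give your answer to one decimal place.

1778.6 ft

Let the plane be z = a·easting + b·northing + c.
SP-8−SP-7: 459a − 325b = 0.1;  SP-9−SP-7: 230a − 354b = −43.5.
Solving gives a = 0.16154, b = 0.22784.
Then c = 1725 − a·-344 − b·716 = 1617.44.
At (-26, 726): z = −4.2 + 165.4 + 1617.44 = 1778.6 ft.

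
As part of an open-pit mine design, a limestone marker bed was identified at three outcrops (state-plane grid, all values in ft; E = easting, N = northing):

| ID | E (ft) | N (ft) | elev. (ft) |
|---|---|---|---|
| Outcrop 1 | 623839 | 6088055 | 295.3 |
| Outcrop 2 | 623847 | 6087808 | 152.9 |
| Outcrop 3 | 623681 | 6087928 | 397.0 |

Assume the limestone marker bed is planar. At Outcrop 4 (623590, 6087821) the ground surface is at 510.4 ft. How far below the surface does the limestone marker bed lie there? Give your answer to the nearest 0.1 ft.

Let the plane be z = a·E + b·N + c.
Outcrop 2−Outcrop 1: 8a − 247b = −142.4;  Outcrop 3−Outcrop 1: −158a − 127b = 101.7.
Solving gives a = −1.078984566, b = 0.541571350.
Then c = 295.3 − a·623839 − b·6088055 = −2623708.21.
At (623590, 6087821): z_contact = −672843.99 + 3296989.44 − 2623708.21 = 437.24 ft.
Depth below ground = 510.4 − 437.24 = 73.2 ft.

73.2 ft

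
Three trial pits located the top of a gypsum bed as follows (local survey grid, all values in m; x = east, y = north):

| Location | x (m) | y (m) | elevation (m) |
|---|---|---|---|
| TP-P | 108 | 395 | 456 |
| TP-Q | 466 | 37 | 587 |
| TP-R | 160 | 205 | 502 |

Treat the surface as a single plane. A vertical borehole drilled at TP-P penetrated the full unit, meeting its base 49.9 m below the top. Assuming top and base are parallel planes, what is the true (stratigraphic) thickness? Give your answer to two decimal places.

Two edge vectors: TP-P→TP-Q = (358, -358, 131), TP-P→TP-R = (52, -190, 46).
Normal n = (TP-P→TP-Q) × (TP-P→TP-R) = (8422, -9656, -49404).
So ∂z/∂x = −n_x/n_z = 0.17047 and ∂z/∂y = −n_y/n_z = −0.19545.
|∇z| = √(a²+b²) = 0.25935, so dip δ = arctan(0.25935) = 14.54°.
True thickness = vertical thickness × cos δ = 49.9 × cos 14.54° = 48.30 m.

48.30 m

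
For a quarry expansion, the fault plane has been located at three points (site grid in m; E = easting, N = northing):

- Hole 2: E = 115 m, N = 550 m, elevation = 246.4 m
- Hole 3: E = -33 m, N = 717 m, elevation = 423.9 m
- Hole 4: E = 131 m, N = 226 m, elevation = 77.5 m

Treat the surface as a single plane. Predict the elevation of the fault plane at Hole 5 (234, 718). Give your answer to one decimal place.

251.6 m

Two edge vectors: Hole 2→Hole 3 = (-148, 167, 177.5), Hole 2→Hole 4 = (16, -324, -168.9).
Normal n = (Hole 2→Hole 3) × (Hole 2→Hole 4) = (29303.7, -22157.2, 45280).
So ∂z/∂E = −n_x/n_z = −0.64717 and ∂z/∂N = −n_y/n_z = 0.48934.
Intercept c from Hole 2: 246.4 + 74.42 − 269.14 = 51.69.
At (234, 718): z = −151.4 + 351.3 + 51.69 = 251.6 m.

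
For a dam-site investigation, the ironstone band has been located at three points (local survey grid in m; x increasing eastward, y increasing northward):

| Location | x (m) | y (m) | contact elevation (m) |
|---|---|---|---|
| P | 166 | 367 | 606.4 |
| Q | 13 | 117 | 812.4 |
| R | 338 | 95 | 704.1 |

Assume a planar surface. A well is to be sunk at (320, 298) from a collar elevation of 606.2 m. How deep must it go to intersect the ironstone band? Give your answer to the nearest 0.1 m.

Let the plane be z = a·x + b·y + c.
Q−P: −153a − 250b = 206;  R−P: 172a − 272b = 97.7.
Solving gives a = −0.37353, b = −0.59540.
Then c = 606.4 − a·166 − b·367 = 886.92.
At (320, 298): z_contact = −119.53 − 177.43 + 886.92 = 589.96 m.
Depth below ground = 606.2 − 589.96 = 16.2 m.

16.2 m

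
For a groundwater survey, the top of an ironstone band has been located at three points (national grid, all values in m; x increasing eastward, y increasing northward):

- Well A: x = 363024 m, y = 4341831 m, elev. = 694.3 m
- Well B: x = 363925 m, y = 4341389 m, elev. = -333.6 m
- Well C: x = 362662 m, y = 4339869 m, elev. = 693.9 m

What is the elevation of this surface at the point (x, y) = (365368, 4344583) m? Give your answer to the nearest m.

Let the plane be z = a·x + b·y + c.
Well B−Well A: 901a − 442b = −1027.9;  Well C−Well A: −362a − 1962b = −0.4.
Solving gives a = −1.04606213, b = 0.19320820.
Then c = 694.3 − a·363024 − b·4341831 = −458437.40.
At (365368, 4344583): z = −382197.6 + 839409.1 − 458437.40 = -1226.0 m.

-1226 m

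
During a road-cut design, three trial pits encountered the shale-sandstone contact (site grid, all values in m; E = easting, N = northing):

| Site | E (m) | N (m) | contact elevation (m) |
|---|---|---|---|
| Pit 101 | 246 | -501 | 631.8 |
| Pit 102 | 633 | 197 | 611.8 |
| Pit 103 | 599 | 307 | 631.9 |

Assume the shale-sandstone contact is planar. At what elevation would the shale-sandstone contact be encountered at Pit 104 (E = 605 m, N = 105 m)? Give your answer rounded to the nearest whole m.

Two edge vectors: Pit 101→Pit 102 = (387, 698, -20), Pit 101→Pit 103 = (353, 808, 0.1).
Normal n = (Pit 101→Pit 102) × (Pit 101→Pit 103) = (16229.8, -7098.7, 66302).
So ∂z/∂E = −n_x/n_z = −0.24479 and ∂z/∂N = −n_y/n_z = 0.10707.
Intercept c from Pit 101: 631.8 + 60.22 + 53.64 = 745.66.
At (605, 105): z = −148.1 + 11.2 + 745.66 = 608.8 m.

609 m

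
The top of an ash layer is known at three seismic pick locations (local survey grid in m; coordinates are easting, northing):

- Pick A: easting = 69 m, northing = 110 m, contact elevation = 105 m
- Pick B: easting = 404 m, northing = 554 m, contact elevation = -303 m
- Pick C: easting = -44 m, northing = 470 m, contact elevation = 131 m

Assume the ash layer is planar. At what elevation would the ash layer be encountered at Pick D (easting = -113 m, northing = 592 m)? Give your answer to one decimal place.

Two edge vectors: Pick A→Pick B = (335, 444, -408), Pick A→Pick C = (-113, 360, 26).
Normal n = (Pick A→Pick B) × (Pick A→Pick C) = (158424, 37394, 170772).
So ∂z/∂easting = −n_x/n_z = −0.92769 and ∂z/∂northing = −n_y/n_z = −0.21897.
Intercept c from Pick A: 105 + 64.01 + 24.09 = 193.10.
At (-113, 592): z = 104.8 − 129.6 + 193.10 = 168.3 m.

168.3 m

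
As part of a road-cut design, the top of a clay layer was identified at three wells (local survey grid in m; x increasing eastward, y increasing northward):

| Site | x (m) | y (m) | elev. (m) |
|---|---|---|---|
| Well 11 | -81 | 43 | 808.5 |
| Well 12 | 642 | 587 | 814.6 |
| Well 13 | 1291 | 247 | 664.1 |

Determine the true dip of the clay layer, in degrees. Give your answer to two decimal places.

Let the plane be z = a·x + b·y + c.
Well 12−Well 11: 723a + 544b = 6.1;  Well 13−Well 11: 1372a + 204b = −144.4.
Solving gives a = −0.13325, b = 0.18830.
Gradient magnitude |∇z| = √(a² + b²) = √(0.01775 + 0.03546) = 0.23068.
True dip = arctan(0.23068) = 12.99°, dipping toward SE (azimuth ≈ 145°).

12.99°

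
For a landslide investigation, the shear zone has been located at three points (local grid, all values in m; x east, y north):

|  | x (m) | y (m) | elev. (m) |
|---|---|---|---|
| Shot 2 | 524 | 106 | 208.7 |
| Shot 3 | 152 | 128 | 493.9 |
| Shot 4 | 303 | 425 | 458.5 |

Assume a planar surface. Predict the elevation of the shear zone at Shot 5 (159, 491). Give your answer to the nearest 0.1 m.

Let the plane be z = a·x + b·y + c.
Shot 3−Shot 2: −372a + 22b = 285.2;  Shot 4−Shot 2: −221a + 319b = 249.8.
Solving gives a = −0.75113, b = 0.26270.
Then c = 208.7 − a·524 − b·106 = 574.45.
At (159, 491): z = −119.4 + 129.0 + 574.45 = 584.0 m.

584.0 m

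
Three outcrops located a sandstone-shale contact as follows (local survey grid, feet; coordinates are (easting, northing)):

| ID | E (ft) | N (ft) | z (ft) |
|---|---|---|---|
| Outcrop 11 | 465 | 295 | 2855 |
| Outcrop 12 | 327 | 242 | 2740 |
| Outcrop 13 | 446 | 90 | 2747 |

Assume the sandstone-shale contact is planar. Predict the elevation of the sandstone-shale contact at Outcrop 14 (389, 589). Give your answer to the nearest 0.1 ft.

2942.3 ft

Two edge vectors: Outcrop 11→Outcrop 12 = (-138, -53, -115), Outcrop 11→Outcrop 13 = (-19, -205, -108).
Normal n = (Outcrop 11→Outcrop 12) × (Outcrop 11→Outcrop 13) = (-17851, -12719, 27283).
So ∂z/∂E = −n_x/n_z = 0.65429 and ∂z/∂N = −n_y/n_z = 0.46619.
Intercept c from Outcrop 11: 2855 − 304.24 − 137.53 = 2413.23.
At (389, 589): z = 254.5 + 274.6 + 2413.23 = 2942.3 ft.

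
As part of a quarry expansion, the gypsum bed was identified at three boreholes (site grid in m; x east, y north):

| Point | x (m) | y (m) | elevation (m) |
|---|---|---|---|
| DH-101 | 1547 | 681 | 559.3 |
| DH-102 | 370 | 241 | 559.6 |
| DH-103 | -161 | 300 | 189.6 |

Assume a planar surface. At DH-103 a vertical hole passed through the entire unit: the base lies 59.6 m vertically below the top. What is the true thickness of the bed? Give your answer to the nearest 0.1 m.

32.5 m

Two edge vectors: DH-101→DH-102 = (-1177, -440, 0.3), DH-101→DH-103 = (-1708, -381, -369.7).
Normal n = (DH-101→DH-102) × (DH-101→DH-103) = (162782.3, -435649.3, -303083).
So ∂z/∂x = −n_x/n_z = 0.53709 and ∂z/∂y = −n_y/n_z = −1.43739.
|∇z| = √(a²+b²) = 1.53446, so dip δ = arctan(1.53446) = 56.91°.
True thickness = vertical thickness × cos δ = 59.6 × cos 56.91° = 32.5 m.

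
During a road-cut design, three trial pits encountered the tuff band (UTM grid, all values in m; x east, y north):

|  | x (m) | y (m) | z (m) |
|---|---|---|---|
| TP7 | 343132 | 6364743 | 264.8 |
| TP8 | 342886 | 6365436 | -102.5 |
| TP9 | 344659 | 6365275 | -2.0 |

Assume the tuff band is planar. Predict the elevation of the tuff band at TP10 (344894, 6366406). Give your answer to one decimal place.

-595.8 m

Let the plane be z = a·x + b·y + c.
TP8−TP7: −246a + 693b = −367.3;  TP9−TP7: 1527a + 532b = −266.8.
Solving gives a = 0.008839753, b = −0.526876509.
Then c = 264.8 − a·343132 − b·6364743 = 3350665.17.
At (344894, 6366406): z = 3048.8 − 3354309.8 + 3350665.17 = -595.8 m.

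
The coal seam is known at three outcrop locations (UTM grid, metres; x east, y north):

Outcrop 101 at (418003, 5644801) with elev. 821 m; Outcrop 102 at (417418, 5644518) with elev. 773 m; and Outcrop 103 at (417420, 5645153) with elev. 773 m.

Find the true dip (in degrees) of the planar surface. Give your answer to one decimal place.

Let the plane be z = a·x + b·y + c.
Outcrop 102−Outcrop 101: −585a − 283b = −48;  Outcrop 103−Outcrop 101: −583a + 352b = −48.
Solving gives a = 0.08218, b = −0.00026.
Gradient magnitude |∇z| = √(a² + b²) = √(0.00675 + 0.00000) = 0.08218.
True dip = arctan(0.08218) = 4.7°, dipping toward W (azimuth ≈ 270°).

4.7°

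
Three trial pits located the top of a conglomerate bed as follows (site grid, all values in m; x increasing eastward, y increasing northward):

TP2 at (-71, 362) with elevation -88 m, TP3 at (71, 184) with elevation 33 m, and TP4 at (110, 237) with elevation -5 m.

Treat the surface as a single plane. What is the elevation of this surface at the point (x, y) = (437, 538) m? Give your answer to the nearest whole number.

-223 m

Let the plane be z = a·x + b·y + c.
TP3−TP2: 142a − 178b = 121;  TP4−TP2: 181a − 125b = 83.
Solving gives a = −0.02426, b = −0.69913.
Then c = -88 − a·-71 − b·362 = 163.36.
At (437, 538): z = −10.6 − 376.1 + 163.36 = -223.4 m.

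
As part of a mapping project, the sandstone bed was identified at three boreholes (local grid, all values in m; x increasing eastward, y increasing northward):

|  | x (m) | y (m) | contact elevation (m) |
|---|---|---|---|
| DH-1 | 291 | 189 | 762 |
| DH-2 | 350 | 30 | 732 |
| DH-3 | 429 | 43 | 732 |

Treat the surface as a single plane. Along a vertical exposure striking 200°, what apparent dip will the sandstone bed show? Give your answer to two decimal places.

Let the plane be z = a·x + b·y + c.
DH-2−DH-1: 59a − 159b = −30;  DH-3−DH-1: 138a − 146b = −30.
Solving gives a = −0.02926, b = 0.17782.
Unit vector along 200° is (sin 200°, cos 200°) = (-0.3420, -0.9397).
Slope in that direction = a·(-0.3420) + b·(-0.9397) = −0.15709.
Apparent dip = arctan|0.15709| = 8.93° (true dip is 10.2°, so apparent ≤ true as expected).

8.93°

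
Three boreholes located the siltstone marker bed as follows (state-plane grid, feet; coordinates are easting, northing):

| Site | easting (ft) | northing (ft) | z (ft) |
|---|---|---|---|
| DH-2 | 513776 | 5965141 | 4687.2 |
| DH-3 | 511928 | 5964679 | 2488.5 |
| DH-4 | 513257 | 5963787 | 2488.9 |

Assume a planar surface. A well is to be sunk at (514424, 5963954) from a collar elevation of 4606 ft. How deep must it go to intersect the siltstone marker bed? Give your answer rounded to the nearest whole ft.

890 ft

Let the plane be z = a·easting + b·northing + c.
DH-3−DH-2: −1848a − 462b = −2198.7;  DH-4−DH-2: −519a − 1354b = −2198.3.
Solving gives a = 0.86696122, b = 1.29124603.
Then c = 4687.2 − a·513776 − b·5965141 = −8143201.31.
At (514424, 5963954): z_contact = 445985.7 + 7700931.9 − 8143201.31 = 3716.3 ft.
Depth below ground = 4606 − 3716.3 = 890 ft.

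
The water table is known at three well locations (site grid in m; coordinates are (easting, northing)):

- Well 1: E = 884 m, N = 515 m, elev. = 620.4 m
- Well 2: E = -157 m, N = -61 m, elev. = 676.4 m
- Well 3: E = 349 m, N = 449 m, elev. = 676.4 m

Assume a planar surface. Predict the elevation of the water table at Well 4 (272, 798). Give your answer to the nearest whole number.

727 m

Two edge vectors: Well 1→Well 2 = (-1041, -576, 56), Well 1→Well 3 = (-535, -66, 56).
Normal n = (Well 1→Well 2) × (Well 1→Well 3) = (-28560, 28336, -239454).
So ∂z/∂E = −n_x/n_z = −0.11927 and ∂z/∂N = −n_y/n_z = 0.11834.
Intercept c from Well 1: 620.4 + 105.44 − 60.94 = 664.89.
At (272, 798): z = −32.4 + 94.4 + 664.89 = 726.9 m.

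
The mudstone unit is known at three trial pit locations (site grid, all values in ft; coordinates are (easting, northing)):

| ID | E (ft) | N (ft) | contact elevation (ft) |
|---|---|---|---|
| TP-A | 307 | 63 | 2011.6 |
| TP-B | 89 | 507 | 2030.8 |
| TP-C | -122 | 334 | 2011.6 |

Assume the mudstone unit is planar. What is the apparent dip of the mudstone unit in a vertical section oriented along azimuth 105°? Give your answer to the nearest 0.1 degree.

Let the plane be z = a·E + b·N + c.
TP-B−TP-A: −218a + 444b = 19.2;  TP-C−TP-A: −429a + 271b = 0.
Solving gives a = 0.03960, b = 0.06269.
Unit vector along 105° is (sin 105°, cos 105°) = (0.9659, -0.2588).
Slope in that direction = a·(0.9659) + b·(-0.2588) = 0.02203.
Apparent dip = arctan|0.02203| = 1.3° (true dip is 4.2°, so apparent ≤ true as expected).

1.3°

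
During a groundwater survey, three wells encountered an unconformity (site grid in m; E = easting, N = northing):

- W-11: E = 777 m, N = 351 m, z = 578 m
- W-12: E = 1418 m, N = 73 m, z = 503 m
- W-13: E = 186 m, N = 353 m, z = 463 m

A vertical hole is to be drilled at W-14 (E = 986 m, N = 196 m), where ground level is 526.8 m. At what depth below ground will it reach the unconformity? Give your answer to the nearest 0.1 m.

19.9 m

Let the plane be z = a·E + b·N + c.
W-12−W-11: 641a − 278b = −75;  W-13−W-11: −591a + 2b = −115.
Solving gives a = 0.197036, b = 0.724101.
Then c = 578 − a·777 − b·351 = 170.74.
At (986, 196): z_contact = 194.28 + 141.92 + 170.74 = 506.94 m.
Depth below ground = 526.8 − 506.94 = 19.9 m.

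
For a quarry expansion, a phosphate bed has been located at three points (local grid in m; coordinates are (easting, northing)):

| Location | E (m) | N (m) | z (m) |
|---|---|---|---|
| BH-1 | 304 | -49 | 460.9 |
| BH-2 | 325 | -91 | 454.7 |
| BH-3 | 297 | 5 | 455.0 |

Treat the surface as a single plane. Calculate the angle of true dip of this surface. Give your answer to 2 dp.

Two edge vectors: BH-1→BH-2 = (21, -42, -6.2), BH-1→BH-3 = (-7, 54, -5.9).
Normal n = (BH-1→BH-2) × (BH-1→BH-3) = (582.6, 167.3, 840).
So ∂z/∂E = −n_x/n_z = −0.69357 and ∂z/∂N = −n_y/n_z = −0.19917.
Gradient magnitude |∇z| = √(a² + b²) = √(0.48104 + 0.03967) = 0.72160.
True dip = arctan(0.72160) = 35.81°, dipping toward ENE (azimuth ≈ 074°).

35.81°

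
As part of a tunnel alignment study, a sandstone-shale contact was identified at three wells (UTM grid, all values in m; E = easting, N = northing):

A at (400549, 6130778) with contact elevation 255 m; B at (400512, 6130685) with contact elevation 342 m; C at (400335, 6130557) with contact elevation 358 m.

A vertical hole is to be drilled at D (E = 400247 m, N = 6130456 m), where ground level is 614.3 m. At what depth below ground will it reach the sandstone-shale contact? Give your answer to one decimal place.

Two edge vectors: A→B = (-37, -93, 87), A→C = (-214, -221, 103).
Normal n = (A→B) × (A→C) = (9648, -14807, -11725).
So ∂z/∂E = −n_x/n_z = 0.822857143 and ∂z/∂N = −n_y/n_z = −1.262857143.
Intercept c from A: 255 − 329594.61 + 7742296.79 = 7412957.18.
At (400247, 6130456): z_contact = 329346.10 − 7741890.15 + 7412957.18 = 413.14 m.
Depth below ground = 614.3 − 413.14 = 201.2 m.

201.2 m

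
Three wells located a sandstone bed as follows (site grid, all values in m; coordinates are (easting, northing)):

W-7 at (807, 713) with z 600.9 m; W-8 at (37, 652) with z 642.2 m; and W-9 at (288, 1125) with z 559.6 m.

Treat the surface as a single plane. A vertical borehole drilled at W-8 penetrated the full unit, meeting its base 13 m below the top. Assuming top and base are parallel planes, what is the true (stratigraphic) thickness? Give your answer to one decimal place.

Let the plane be z = a·E + b·N + c.
W-8−W-7: −770a − 61b = 41.3;  W-9−W-7: −519a + 412b = −41.3.
Solving gives a = −0.04155, b = −0.15258.
|∇z| = √(a²+b²) = 0.15814, so dip δ = arctan(0.15814) = 8.99°.
True thickness = vertical thickness × cos δ = 13 × cos 8.99° = 12.8 m.

12.8 m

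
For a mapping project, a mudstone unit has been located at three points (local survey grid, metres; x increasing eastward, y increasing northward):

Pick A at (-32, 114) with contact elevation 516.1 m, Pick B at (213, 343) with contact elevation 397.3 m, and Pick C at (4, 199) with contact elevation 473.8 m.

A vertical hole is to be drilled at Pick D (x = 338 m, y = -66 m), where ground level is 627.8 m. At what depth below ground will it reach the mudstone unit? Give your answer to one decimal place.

36.7 m

Let the plane be z = a·x + b·y + c.
Pick B−Pick A: 245a + 229b = −118.8;  Pick C−Pick A: 36a + 85b = −42.3.
Solving gives a = −0.03269, b = −0.48380.
Then c = 516.1 − a·-32 − b·114 = 570.21.
At (338, -66): z_contact = −11.05 + 31.93 + 570.21 = 591.09 m.
Depth below ground = 627.8 − 591.09 = 36.7 m.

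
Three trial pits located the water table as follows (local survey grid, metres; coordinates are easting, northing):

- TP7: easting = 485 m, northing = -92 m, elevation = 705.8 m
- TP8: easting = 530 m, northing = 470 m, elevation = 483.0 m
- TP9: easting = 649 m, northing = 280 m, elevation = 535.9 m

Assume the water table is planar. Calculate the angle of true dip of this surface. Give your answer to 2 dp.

22.68°

Let the plane be z = a·easting + b·northing + c.
TP8−TP7: 45a + 562b = −222.8;  TP9−TP7: 164a + 372b = −169.9.
Solving gives a = −0.16708, b = −0.38306.
Gradient magnitude |∇z| = √(a² + b²) = √(0.02791 + 0.14674) = 0.41791.
True dip = arctan(0.41791) = 22.68°, dipping toward NNE (azimuth ≈ 024°).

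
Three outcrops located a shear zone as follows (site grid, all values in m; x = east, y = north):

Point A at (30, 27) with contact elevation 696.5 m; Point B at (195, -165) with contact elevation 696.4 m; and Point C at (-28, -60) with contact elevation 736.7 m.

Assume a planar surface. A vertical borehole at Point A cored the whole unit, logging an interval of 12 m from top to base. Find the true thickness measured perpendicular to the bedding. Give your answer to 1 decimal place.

11.1 m

Two edge vectors: Point A→Point B = (165, -192, -0.1), Point A→Point C = (-58, -87, 40.2).
Normal n = (Point A→Point B) × (Point A→Point C) = (-7727.1, -6627.2, -25491).
So ∂z/∂x = −n_x/n_z = −0.30313 and ∂z/∂y = −n_y/n_z = −0.25998.
|∇z| = √(a²+b²) = 0.39935, so dip δ = arctan(0.39935) = 21.77°.
True thickness = vertical thickness × cos δ = 12 × cos 21.77° = 11.1 m.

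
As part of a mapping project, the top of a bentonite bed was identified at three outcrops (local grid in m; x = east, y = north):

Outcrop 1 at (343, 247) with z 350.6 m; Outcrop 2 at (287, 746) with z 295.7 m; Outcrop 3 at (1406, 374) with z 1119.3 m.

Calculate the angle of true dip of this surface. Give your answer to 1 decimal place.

36.0°

Let the plane be z = a·x + b·y + c.
Outcrop 2−Outcrop 1: −56a + 499b = −54.9;  Outcrop 3−Outcrop 1: 1063a + 127b = 768.7.
Solving gives a = 0.72655, b = −0.02848.
Gradient magnitude |∇z| = √(a² + b²) = √(0.52787 + 0.00081) = 0.72710.
True dip = arctan(0.72710) = 36.0°, dipping toward W (azimuth ≈ 272°).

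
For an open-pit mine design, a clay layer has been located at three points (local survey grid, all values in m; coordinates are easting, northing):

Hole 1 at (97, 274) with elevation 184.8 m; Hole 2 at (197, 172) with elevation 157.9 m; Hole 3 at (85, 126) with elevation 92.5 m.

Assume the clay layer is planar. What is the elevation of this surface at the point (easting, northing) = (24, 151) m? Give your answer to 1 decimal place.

Two edge vectors: Hole 1→Hole 2 = (100, -102, -26.9), Hole 1→Hole 3 = (-12, -148, -92.3).
Normal n = (Hole 1→Hole 2) × (Hole 1→Hole 3) = (5433.4, 9552.8, -16024).
So ∂z/∂easting = −n_x/n_z = 0.33908 and ∂z/∂northing = −n_y/n_z = 0.59616.
Intercept c from Hole 1: 184.8 − 32.89 − 163.35 = −11.44.
At (24, 151): z = 8.1 + 90.0 − 11.44 = 86.7 m.

86.7 m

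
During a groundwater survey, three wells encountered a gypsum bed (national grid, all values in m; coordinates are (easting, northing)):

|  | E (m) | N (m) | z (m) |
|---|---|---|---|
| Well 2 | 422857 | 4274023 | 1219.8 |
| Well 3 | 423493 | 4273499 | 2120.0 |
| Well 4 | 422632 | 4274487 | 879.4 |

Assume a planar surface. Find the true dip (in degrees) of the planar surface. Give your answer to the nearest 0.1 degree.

53.5°

Two edge vectors: Well 2→Well 3 = (636, -524, 900.2), Well 2→Well 4 = (-225, 464, -340.4).
Normal n = (Well 2→Well 3) × (Well 2→Well 4) = (-239323.2, 13949.4, 177204).
So ∂z/∂E = −n_x/n_z = 1.35055 and ∂z/∂N = −n_y/n_z = −0.07872.
Gradient magnitude |∇z| = √(a² + b²) = √(1.82399 + 0.00620) = 1.35284.
True dip = arctan(1.35284) = 53.5°, dipping toward W (azimuth ≈ 273°).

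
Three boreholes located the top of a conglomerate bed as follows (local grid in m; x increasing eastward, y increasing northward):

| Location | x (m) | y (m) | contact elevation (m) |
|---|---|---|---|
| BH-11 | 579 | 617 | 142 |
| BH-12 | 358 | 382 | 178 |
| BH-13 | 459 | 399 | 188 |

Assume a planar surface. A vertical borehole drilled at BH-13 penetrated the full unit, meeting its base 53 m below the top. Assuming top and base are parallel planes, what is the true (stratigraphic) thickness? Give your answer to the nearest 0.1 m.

Two edge vectors: BH-11→BH-12 = (-221, -235, 36), BH-11→BH-13 = (-120, -218, 46).
Normal n = (BH-11→BH-12) × (BH-11→BH-13) = (-2962, 5846, 19978).
So ∂z/∂x = −n_x/n_z = 0.14826 and ∂z/∂y = −n_y/n_z = −0.29262.
|∇z| = √(a²+b²) = 0.32804, so dip δ = arctan(0.32804) = 18.16°.
True thickness = vertical thickness × cos δ = 53 × cos 18.16° = 50.4 m.

50.4 m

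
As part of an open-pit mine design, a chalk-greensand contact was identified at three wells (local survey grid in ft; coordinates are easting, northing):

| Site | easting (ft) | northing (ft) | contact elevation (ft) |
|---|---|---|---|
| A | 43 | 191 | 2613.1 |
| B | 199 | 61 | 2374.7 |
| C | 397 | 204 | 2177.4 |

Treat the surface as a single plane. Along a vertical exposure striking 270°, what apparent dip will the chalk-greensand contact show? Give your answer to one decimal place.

Let the plane be z = a·easting + b·northing + c.
B−A: 156a − 130b = −238.4;  C−A: 354a + 13b = −435.7.
Solving gives a = −1.24334, b = 0.34183.
Unit vector along 270° is (sin 270°, cos 270°) = (-1.0000, -0.0000).
Slope in that direction = a·(-1.0000) + b·(-0.0000) = 1.24334.
Apparent dip = arctan|1.24334| = 51.2° (true dip is 52.2°, so apparent ≤ true as expected).

51.2°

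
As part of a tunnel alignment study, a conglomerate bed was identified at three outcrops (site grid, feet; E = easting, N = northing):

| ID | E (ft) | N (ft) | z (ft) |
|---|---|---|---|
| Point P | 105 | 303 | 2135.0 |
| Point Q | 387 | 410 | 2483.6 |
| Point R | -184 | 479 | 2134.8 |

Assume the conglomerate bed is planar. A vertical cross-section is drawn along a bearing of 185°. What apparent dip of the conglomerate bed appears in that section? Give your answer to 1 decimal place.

Two edge vectors: Point P→Point Q = (282, 107, 348.6), Point P→Point R = (-289, 176, -0.2).
Normal n = (Point P→Point Q) × (Point P→Point R) = (-61375, -100689, 80555).
So ∂z/∂E = −n_x/n_z = 0.76190 and ∂z/∂N = −n_y/n_z = 1.24994.
Unit vector along 185° is (sin 185°, cos 185°) = (-0.0872, -0.9962).
Slope in that direction = a·(-0.0872) + b·(-0.9962) = −1.31159.
Apparent dip = arctan|1.31159| = 52.7° (true dip is 55.7°, so apparent ≤ true as expected).

52.7°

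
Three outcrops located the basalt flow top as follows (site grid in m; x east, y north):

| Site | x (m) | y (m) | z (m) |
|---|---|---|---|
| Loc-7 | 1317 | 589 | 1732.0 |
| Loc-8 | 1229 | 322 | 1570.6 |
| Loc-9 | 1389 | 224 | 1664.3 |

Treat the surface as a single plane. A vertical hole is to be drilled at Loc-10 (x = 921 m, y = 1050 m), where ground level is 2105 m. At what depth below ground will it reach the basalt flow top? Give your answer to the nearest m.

Let the plane be z = a·x + b·y + c.
Loc-8−Loc-7: −88a − 267b = −161.4;  Loc-9−Loc-7: 72a − 365b = −67.7.
Solving gives a = 0.79532, b = 0.34237.
Then c = 1732 − a·1317 − b·589 = 482.91.
At (921, 1050): z_contact = 732.5 + 359.5 + 482.91 = 1574.9 m.
Depth below ground = 2105 − 1574.9 = 530 m.

530 m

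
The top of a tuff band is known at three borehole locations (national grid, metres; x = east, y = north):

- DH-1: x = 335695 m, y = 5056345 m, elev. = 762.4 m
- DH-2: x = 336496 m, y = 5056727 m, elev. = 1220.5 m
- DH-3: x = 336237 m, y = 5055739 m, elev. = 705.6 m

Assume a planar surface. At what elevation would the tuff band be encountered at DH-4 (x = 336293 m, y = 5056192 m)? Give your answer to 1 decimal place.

918.5 m

Let the plane be z = a·x + b·y + c.
DH-2−DH-1: 801a + 382b = 458.1;  DH-3−DH-1: 542a − 606b = −56.8.
Solving gives a = 0.369573254, b = 0.424271789.
Then c = 762.4 − a·335695 − b·5056345 = −2268566.03.
At (336293, 5056192): z = 124284.9 + 2145199.6 − 2268566.03 = 918.5 m.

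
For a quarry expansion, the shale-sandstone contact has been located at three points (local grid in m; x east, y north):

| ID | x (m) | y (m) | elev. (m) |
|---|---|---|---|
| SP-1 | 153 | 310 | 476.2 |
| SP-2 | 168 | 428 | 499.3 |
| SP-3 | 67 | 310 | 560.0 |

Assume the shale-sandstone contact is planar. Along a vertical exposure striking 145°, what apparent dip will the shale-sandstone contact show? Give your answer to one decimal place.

Let the plane be z = a·x + b·y + c.
SP-2−SP-1: 15a + 118b = 23.1;  SP-3−SP-1: −86a + 0b = 83.8.
Solving gives a = −0.97442, b = 0.31963.
Unit vector along 145° is (sin 145°, cos 145°) = (0.5736, -0.8192).
Slope in that direction = a·(0.5736) + b·(-0.8192) = −0.82073.
Apparent dip = arctan|0.82073| = 39.4° (true dip is 45.7°, so apparent ≤ true as expected).

39.4°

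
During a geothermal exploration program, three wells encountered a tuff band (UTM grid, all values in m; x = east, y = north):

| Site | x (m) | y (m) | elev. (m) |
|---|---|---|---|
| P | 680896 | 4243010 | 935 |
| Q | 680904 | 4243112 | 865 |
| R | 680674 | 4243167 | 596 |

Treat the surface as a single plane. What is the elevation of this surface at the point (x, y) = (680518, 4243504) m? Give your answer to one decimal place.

Two edge vectors: P→Q = (8, 102, -70), P→R = (-222, 157, -339).
Normal n = (P→Q) × (P→R) = (-23588, 18252, 23900).
So ∂z/∂x = −n_x/n_z = 0.986945607 and ∂z/∂y = −n_y/n_z = −0.763682008.
Intercept c from P: 935 − 672007.32 + 3240310.40 = 2569238.08.
At (680518, 4243504): z = 671634.3 − 3240687.7 + 2569238.08 = 184.7 m.

184.7 m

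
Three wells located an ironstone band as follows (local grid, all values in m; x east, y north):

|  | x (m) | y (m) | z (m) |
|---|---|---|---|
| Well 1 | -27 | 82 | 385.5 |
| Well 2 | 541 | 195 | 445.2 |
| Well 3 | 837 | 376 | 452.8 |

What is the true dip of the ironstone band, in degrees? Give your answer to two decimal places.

Let the plane be z = a·x + b·y + c.
Well 2−Well 1: 568a + 113b = 59.7;  Well 3−Well 1: 864a + 294b = 67.3.
Solving gives a = 0.14341, b = −0.19254.
Gradient magnitude |∇z| = √(a² + b²) = √(0.02057 + 0.03707) = 0.24008.
True dip = arctan(0.24008) = 13.50°, dipping toward NW (azimuth ≈ 323°).

13.50°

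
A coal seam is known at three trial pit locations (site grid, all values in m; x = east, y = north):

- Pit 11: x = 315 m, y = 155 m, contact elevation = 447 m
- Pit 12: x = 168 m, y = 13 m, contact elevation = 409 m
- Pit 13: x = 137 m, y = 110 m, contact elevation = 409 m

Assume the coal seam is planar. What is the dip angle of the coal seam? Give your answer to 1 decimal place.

Two edge vectors: Pit 11→Pit 12 = (-147, -142, -38), Pit 11→Pit 13 = (-178, -45, -38).
Normal n = (Pit 11→Pit 12) × (Pit 11→Pit 13) = (3686, 1178, -18661).
So ∂z/∂x = −n_x/n_z = 0.19752 and ∂z/∂y = −n_y/n_z = 0.06313.
Gradient magnitude |∇z| = √(a² + b²) = √(0.03902 + 0.00398) = 0.20737.
True dip = arctan(0.20737) = 11.7°, dipping toward WSW (azimuth ≈ 252°).

11.7°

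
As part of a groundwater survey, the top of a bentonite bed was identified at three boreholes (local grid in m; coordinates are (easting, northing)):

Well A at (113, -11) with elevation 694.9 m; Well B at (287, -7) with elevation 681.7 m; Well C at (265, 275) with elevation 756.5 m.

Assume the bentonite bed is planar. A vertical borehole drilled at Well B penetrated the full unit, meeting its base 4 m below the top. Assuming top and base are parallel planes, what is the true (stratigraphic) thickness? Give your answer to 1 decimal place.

Two edge vectors: Well A→Well B = (174, 4, -13.2), Well A→Well C = (152, 286, 61.6).
Normal n = (Well A→Well B) × (Well A→Well C) = (4021.6, -12724.8, 49156).
So ∂z/∂E = −n_x/n_z = −0.08181 and ∂z/∂N = −n_y/n_z = 0.25887.
|∇z| = √(a²+b²) = 0.27149, so dip δ = arctan(0.27149) = 15.19°.
True thickness = vertical thickness × cos δ = 4 × cos 15.19° = 3.9 m.

3.9 m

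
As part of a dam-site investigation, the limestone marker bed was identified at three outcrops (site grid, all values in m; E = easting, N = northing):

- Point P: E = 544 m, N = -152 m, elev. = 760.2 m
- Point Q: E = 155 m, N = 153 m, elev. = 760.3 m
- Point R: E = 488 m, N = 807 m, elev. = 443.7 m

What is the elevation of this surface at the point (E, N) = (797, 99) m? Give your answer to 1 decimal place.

604.7 m

Two edge vectors: Point P→Point Q = (-389, 305, 0.1), Point P→Point R = (-56, 959, -316.5).
Normal n = (Point P→Point Q) × (Point P→Point R) = (-96628.4, -123124.1, -355971).
So ∂z/∂E = −n_x/n_z = −0.27145 and ∂z/∂N = −n_y/n_z = −0.34588.
Intercept c from Point P: 760.2 + 147.67 − 52.57 = 855.29.
At (797, 99): z = −216.3 − 34.2 + 855.29 = 604.7 m.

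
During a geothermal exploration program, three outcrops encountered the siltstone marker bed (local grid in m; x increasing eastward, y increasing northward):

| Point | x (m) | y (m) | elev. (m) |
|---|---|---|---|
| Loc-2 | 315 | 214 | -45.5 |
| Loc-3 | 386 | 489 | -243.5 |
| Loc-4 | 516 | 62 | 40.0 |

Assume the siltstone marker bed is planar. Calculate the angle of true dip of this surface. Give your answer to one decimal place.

Let the plane be z = a·x + b·y + c.
Loc-3−Loc-2: 71a + 275b = −198;  Loc-4−Loc-2: 201a − 152b = 85.5.
Solving gives a = −0.09965, b = −0.69427.
Gradient magnitude |∇z| = √(a² + b²) = √(0.00993 + 0.48201) = 0.70139.
True dip = arctan(0.70139) = 35.0°, dipping toward N (azimuth ≈ 008°).

35.0°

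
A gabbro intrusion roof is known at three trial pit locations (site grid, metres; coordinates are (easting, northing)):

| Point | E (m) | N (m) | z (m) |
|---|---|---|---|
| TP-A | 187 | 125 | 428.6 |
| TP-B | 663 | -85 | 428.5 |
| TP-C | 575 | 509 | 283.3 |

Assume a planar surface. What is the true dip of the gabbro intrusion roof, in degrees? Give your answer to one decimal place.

16.0°

Two edge vectors: TP-A→TP-B = (476, -210, -0.1), TP-A→TP-C = (388, 384, -145.3).
Normal n = (TP-A→TP-B) × (TP-A→TP-C) = (30551.4, 69124, 264264).
So ∂z/∂E = −n_x/n_z = −0.11561 and ∂z/∂N = −n_y/n_z = −0.26157.
Gradient magnitude |∇z| = √(a² + b²) = √(0.01337 + 0.06842) = 0.28598.
True dip = arctan(0.28598) = 16.0°, dipping toward NNE (azimuth ≈ 024°).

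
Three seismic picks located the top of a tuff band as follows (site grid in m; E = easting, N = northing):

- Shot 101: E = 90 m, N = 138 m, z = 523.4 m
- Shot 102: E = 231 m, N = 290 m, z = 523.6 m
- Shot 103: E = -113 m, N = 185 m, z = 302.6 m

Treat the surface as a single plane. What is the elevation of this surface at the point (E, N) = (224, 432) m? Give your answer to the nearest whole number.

Let the plane be z = a·E + b·N + c.
Shot 102−Shot 101: 141a + 152b = 0.2;  Shot 103−Shot 101: −203a + 47b = −220.8.
Solving gives a = 0.89563, b = −0.82950.
Then c = 523.4 − a·90 − b·138 = 557.26.
At (224, 432): z = 200.6 − 358.3 + 557.26 = 399.5 m.

400 m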